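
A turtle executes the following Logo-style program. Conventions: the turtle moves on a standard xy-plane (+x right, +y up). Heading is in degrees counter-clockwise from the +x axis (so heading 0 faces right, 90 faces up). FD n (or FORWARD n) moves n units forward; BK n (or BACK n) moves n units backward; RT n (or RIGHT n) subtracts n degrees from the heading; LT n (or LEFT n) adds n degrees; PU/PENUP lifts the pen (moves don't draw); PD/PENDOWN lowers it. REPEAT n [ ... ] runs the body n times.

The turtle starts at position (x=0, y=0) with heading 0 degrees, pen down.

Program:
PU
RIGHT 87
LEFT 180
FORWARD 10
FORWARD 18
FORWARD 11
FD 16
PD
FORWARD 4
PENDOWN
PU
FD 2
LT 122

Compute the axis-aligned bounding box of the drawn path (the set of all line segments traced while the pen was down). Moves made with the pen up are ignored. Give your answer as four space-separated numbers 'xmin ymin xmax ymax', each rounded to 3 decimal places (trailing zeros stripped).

Answer: -3.088 54.925 -2.878 58.919

Derivation:
Executing turtle program step by step:
Start: pos=(0,0), heading=0, pen down
PU: pen up
RT 87: heading 0 -> 273
LT 180: heading 273 -> 93
FD 10: (0,0) -> (-0.523,9.986) [heading=93, move]
FD 18: (-0.523,9.986) -> (-1.465,27.962) [heading=93, move]
FD 11: (-1.465,27.962) -> (-2.041,38.947) [heading=93, move]
FD 16: (-2.041,38.947) -> (-2.878,54.925) [heading=93, move]
PD: pen down
FD 4: (-2.878,54.925) -> (-3.088,58.919) [heading=93, draw]
PD: pen down
PU: pen up
FD 2: (-3.088,58.919) -> (-3.192,60.916) [heading=93, move]
LT 122: heading 93 -> 215
Final: pos=(-3.192,60.916), heading=215, 1 segment(s) drawn

Segment endpoints: x in {-3.088, -2.878}, y in {54.925, 58.919}
xmin=-3.088, ymin=54.925, xmax=-2.878, ymax=58.919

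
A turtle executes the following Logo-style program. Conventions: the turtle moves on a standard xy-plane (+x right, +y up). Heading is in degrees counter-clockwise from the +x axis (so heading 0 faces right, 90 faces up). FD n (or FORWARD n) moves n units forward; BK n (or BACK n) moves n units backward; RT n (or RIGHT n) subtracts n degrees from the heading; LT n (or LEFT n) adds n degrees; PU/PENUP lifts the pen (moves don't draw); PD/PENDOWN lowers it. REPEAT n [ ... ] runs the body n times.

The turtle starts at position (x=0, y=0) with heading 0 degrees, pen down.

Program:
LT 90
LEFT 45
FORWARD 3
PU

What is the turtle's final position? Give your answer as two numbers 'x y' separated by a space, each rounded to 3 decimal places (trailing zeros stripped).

Executing turtle program step by step:
Start: pos=(0,0), heading=0, pen down
LT 90: heading 0 -> 90
LT 45: heading 90 -> 135
FD 3: (0,0) -> (-2.121,2.121) [heading=135, draw]
PU: pen up
Final: pos=(-2.121,2.121), heading=135, 1 segment(s) drawn

Answer: -2.121 2.121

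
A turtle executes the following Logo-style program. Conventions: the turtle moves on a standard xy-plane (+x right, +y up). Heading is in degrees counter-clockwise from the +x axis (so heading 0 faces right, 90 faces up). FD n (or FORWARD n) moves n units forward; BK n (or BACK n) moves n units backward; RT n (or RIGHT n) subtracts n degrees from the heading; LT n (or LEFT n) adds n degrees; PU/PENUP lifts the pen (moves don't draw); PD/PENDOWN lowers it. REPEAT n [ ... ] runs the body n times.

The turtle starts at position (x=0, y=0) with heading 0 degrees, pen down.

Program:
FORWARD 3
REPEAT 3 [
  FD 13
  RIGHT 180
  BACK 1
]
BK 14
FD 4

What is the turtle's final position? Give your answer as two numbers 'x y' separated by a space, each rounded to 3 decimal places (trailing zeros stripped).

Executing turtle program step by step:
Start: pos=(0,0), heading=0, pen down
FD 3: (0,0) -> (3,0) [heading=0, draw]
REPEAT 3 [
  -- iteration 1/3 --
  FD 13: (3,0) -> (16,0) [heading=0, draw]
  RT 180: heading 0 -> 180
  BK 1: (16,0) -> (17,0) [heading=180, draw]
  -- iteration 2/3 --
  FD 13: (17,0) -> (4,0) [heading=180, draw]
  RT 180: heading 180 -> 0
  BK 1: (4,0) -> (3,0) [heading=0, draw]
  -- iteration 3/3 --
  FD 13: (3,0) -> (16,0) [heading=0, draw]
  RT 180: heading 0 -> 180
  BK 1: (16,0) -> (17,0) [heading=180, draw]
]
BK 14: (17,0) -> (31,0) [heading=180, draw]
FD 4: (31,0) -> (27,0) [heading=180, draw]
Final: pos=(27,0), heading=180, 9 segment(s) drawn

Answer: 27 0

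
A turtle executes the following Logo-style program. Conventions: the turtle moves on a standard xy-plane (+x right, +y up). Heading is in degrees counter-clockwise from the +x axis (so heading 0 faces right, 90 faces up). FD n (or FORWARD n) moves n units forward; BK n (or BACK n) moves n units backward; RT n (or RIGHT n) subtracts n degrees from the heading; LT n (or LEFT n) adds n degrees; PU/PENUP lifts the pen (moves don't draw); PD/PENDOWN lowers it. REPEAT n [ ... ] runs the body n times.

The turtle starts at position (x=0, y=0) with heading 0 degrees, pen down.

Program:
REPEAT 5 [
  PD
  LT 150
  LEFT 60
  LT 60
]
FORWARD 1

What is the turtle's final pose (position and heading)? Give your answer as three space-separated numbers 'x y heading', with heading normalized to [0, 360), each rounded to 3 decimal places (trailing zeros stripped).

Executing turtle program step by step:
Start: pos=(0,0), heading=0, pen down
REPEAT 5 [
  -- iteration 1/5 --
  PD: pen down
  LT 150: heading 0 -> 150
  LT 60: heading 150 -> 210
  LT 60: heading 210 -> 270
  -- iteration 2/5 --
  PD: pen down
  LT 150: heading 270 -> 60
  LT 60: heading 60 -> 120
  LT 60: heading 120 -> 180
  -- iteration 3/5 --
  PD: pen down
  LT 150: heading 180 -> 330
  LT 60: heading 330 -> 30
  LT 60: heading 30 -> 90
  -- iteration 4/5 --
  PD: pen down
  LT 150: heading 90 -> 240
  LT 60: heading 240 -> 300
  LT 60: heading 300 -> 0
  -- iteration 5/5 --
  PD: pen down
  LT 150: heading 0 -> 150
  LT 60: heading 150 -> 210
  LT 60: heading 210 -> 270
]
FD 1: (0,0) -> (0,-1) [heading=270, draw]
Final: pos=(0,-1), heading=270, 1 segment(s) drawn

Answer: 0 -1 270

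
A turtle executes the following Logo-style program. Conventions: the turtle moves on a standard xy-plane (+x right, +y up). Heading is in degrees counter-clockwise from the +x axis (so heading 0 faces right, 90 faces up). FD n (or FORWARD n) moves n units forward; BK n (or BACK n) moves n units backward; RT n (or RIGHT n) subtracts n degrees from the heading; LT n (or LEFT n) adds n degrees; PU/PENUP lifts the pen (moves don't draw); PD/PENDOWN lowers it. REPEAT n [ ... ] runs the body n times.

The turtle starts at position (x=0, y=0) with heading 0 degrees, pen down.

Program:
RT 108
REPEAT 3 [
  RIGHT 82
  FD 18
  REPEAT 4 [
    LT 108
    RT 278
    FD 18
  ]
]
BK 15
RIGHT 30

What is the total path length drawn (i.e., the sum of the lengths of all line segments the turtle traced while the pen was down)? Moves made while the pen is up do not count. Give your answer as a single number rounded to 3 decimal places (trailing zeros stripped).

Answer: 285

Derivation:
Executing turtle program step by step:
Start: pos=(0,0), heading=0, pen down
RT 108: heading 0 -> 252
REPEAT 3 [
  -- iteration 1/3 --
  RT 82: heading 252 -> 170
  FD 18: (0,0) -> (-17.727,3.126) [heading=170, draw]
  REPEAT 4 [
    -- iteration 1/4 --
    LT 108: heading 170 -> 278
    RT 278: heading 278 -> 0
    FD 18: (-17.727,3.126) -> (0.273,3.126) [heading=0, draw]
    -- iteration 2/4 --
    LT 108: heading 0 -> 108
    RT 278: heading 108 -> 190
    FD 18: (0.273,3.126) -> (-17.453,0) [heading=190, draw]
    -- iteration 3/4 --
    LT 108: heading 190 -> 298
    RT 278: heading 298 -> 20
    FD 18: (-17.453,0) -> (-0.539,6.156) [heading=20, draw]
    -- iteration 4/4 --
    LT 108: heading 20 -> 128
    RT 278: heading 128 -> 210
    FD 18: (-0.539,6.156) -> (-16.127,-2.844) [heading=210, draw]
  ]
  -- iteration 2/3 --
  RT 82: heading 210 -> 128
  FD 18: (-16.127,-2.844) -> (-27.209,11.341) [heading=128, draw]
  REPEAT 4 [
    -- iteration 1/4 --
    LT 108: heading 128 -> 236
    RT 278: heading 236 -> 318
    FD 18: (-27.209,11.341) -> (-13.832,-0.704) [heading=318, draw]
    -- iteration 2/4 --
    LT 108: heading 318 -> 66
    RT 278: heading 66 -> 148
    FD 18: (-13.832,-0.704) -> (-29.097,8.835) [heading=148, draw]
    -- iteration 3/4 --
    LT 108: heading 148 -> 256
    RT 278: heading 256 -> 338
    FD 18: (-29.097,8.835) -> (-12.408,2.092) [heading=338, draw]
    -- iteration 4/4 --
    LT 108: heading 338 -> 86
    RT 278: heading 86 -> 168
    FD 18: (-12.408,2.092) -> (-30.015,5.834) [heading=168, draw]
  ]
  -- iteration 3/3 --
  RT 82: heading 168 -> 86
  FD 18: (-30.015,5.834) -> (-28.759,23.79) [heading=86, draw]
  REPEAT 4 [
    -- iteration 1/4 --
    LT 108: heading 86 -> 194
    RT 278: heading 194 -> 276
    FD 18: (-28.759,23.79) -> (-26.877,5.889) [heading=276, draw]
    -- iteration 2/4 --
    LT 108: heading 276 -> 24
    RT 278: heading 24 -> 106
    FD 18: (-26.877,5.889) -> (-31.839,23.192) [heading=106, draw]
    -- iteration 3/4 --
    LT 108: heading 106 -> 214
    RT 278: heading 214 -> 296
    FD 18: (-31.839,23.192) -> (-23.948,7.013) [heading=296, draw]
    -- iteration 4/4 --
    LT 108: heading 296 -> 44
    RT 278: heading 44 -> 126
    FD 18: (-23.948,7.013) -> (-34.528,21.576) [heading=126, draw]
  ]
]
BK 15: (-34.528,21.576) -> (-25.712,9.44) [heading=126, draw]
RT 30: heading 126 -> 96
Final: pos=(-25.712,9.44), heading=96, 16 segment(s) drawn

Segment lengths:
  seg 1: (0,0) -> (-17.727,3.126), length = 18
  seg 2: (-17.727,3.126) -> (0.273,3.126), length = 18
  seg 3: (0.273,3.126) -> (-17.453,0), length = 18
  seg 4: (-17.453,0) -> (-0.539,6.156), length = 18
  seg 5: (-0.539,6.156) -> (-16.127,-2.844), length = 18
  seg 6: (-16.127,-2.844) -> (-27.209,11.341), length = 18
  seg 7: (-27.209,11.341) -> (-13.832,-0.704), length = 18
  seg 8: (-13.832,-0.704) -> (-29.097,8.835), length = 18
  seg 9: (-29.097,8.835) -> (-12.408,2.092), length = 18
  seg 10: (-12.408,2.092) -> (-30.015,5.834), length = 18
  seg 11: (-30.015,5.834) -> (-28.759,23.79), length = 18
  seg 12: (-28.759,23.79) -> (-26.877,5.889), length = 18
  seg 13: (-26.877,5.889) -> (-31.839,23.192), length = 18
  seg 14: (-31.839,23.192) -> (-23.948,7.013), length = 18
  seg 15: (-23.948,7.013) -> (-34.528,21.576), length = 18
  seg 16: (-34.528,21.576) -> (-25.712,9.44), length = 15
Total = 285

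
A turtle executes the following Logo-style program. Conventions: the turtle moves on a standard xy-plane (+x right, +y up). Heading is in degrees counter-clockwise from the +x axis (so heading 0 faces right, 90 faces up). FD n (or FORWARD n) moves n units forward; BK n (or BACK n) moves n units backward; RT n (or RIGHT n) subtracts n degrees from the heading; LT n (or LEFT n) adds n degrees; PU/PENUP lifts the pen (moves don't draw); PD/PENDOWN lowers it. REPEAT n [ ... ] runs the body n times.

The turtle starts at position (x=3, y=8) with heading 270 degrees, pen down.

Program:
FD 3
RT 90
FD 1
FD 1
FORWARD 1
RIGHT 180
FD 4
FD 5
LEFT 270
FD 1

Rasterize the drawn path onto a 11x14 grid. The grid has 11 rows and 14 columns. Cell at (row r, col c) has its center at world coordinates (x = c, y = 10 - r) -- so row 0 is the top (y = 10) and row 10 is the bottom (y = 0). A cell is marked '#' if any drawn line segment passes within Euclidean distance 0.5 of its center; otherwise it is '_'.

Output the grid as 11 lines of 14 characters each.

Answer: ______________
______________
___#__________
___#__________
___#__________
##########____
_________#____
______________
______________
______________
______________

Derivation:
Segment 0: (3,8) -> (3,5)
Segment 1: (3,5) -> (2,5)
Segment 2: (2,5) -> (1,5)
Segment 3: (1,5) -> (-0,5)
Segment 4: (-0,5) -> (4,5)
Segment 5: (4,5) -> (9,5)
Segment 6: (9,5) -> (9,4)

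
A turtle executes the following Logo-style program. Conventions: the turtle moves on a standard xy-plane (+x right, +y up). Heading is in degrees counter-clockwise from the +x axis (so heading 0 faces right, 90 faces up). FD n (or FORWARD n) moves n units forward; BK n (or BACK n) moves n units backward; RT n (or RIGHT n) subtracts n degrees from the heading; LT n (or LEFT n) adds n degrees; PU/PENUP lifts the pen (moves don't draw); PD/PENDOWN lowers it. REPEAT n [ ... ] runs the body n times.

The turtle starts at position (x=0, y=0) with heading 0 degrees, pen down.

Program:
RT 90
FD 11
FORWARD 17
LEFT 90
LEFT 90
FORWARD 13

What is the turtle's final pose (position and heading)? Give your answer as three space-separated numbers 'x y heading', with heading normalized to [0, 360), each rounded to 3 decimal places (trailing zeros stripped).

Answer: 0 -15 90

Derivation:
Executing turtle program step by step:
Start: pos=(0,0), heading=0, pen down
RT 90: heading 0 -> 270
FD 11: (0,0) -> (0,-11) [heading=270, draw]
FD 17: (0,-11) -> (0,-28) [heading=270, draw]
LT 90: heading 270 -> 0
LT 90: heading 0 -> 90
FD 13: (0,-28) -> (0,-15) [heading=90, draw]
Final: pos=(0,-15), heading=90, 3 segment(s) drawn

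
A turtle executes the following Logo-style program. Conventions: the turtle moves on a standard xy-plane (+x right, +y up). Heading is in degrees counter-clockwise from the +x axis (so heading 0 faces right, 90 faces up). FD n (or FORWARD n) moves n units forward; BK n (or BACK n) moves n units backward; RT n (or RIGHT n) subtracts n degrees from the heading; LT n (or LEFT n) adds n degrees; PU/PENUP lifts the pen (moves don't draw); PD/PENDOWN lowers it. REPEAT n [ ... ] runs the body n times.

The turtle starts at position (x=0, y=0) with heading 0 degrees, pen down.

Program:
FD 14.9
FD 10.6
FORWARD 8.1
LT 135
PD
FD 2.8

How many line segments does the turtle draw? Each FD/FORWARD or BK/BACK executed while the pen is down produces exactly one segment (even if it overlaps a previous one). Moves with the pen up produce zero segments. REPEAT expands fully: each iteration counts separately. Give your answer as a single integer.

Answer: 4

Derivation:
Executing turtle program step by step:
Start: pos=(0,0), heading=0, pen down
FD 14.9: (0,0) -> (14.9,0) [heading=0, draw]
FD 10.6: (14.9,0) -> (25.5,0) [heading=0, draw]
FD 8.1: (25.5,0) -> (33.6,0) [heading=0, draw]
LT 135: heading 0 -> 135
PD: pen down
FD 2.8: (33.6,0) -> (31.62,1.98) [heading=135, draw]
Final: pos=(31.62,1.98), heading=135, 4 segment(s) drawn
Segments drawn: 4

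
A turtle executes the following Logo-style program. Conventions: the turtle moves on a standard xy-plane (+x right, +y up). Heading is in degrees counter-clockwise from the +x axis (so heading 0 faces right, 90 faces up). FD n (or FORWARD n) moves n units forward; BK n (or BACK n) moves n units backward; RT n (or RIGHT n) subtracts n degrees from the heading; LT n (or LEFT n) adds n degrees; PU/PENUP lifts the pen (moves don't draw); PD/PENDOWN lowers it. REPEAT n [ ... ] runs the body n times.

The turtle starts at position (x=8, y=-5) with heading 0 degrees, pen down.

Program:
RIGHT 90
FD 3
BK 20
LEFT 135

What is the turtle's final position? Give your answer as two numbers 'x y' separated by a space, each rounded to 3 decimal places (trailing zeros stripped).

Answer: 8 12

Derivation:
Executing turtle program step by step:
Start: pos=(8,-5), heading=0, pen down
RT 90: heading 0 -> 270
FD 3: (8,-5) -> (8,-8) [heading=270, draw]
BK 20: (8,-8) -> (8,12) [heading=270, draw]
LT 135: heading 270 -> 45
Final: pos=(8,12), heading=45, 2 segment(s) drawn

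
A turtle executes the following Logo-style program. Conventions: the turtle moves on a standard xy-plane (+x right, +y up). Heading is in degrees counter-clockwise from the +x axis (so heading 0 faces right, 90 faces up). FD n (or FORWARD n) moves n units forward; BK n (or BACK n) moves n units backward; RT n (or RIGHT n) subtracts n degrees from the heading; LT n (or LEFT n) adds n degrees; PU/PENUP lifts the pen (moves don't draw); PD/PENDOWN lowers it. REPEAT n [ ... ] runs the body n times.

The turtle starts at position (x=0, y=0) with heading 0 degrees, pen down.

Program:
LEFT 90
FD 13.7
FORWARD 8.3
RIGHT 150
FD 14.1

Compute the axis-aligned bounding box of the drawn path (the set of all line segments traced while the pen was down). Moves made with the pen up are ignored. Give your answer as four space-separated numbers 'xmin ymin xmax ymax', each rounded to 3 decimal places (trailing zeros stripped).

Answer: 0 0 7.05 22

Derivation:
Executing turtle program step by step:
Start: pos=(0,0), heading=0, pen down
LT 90: heading 0 -> 90
FD 13.7: (0,0) -> (0,13.7) [heading=90, draw]
FD 8.3: (0,13.7) -> (0,22) [heading=90, draw]
RT 150: heading 90 -> 300
FD 14.1: (0,22) -> (7.05,9.789) [heading=300, draw]
Final: pos=(7.05,9.789), heading=300, 3 segment(s) drawn

Segment endpoints: x in {0, 0, 0, 7.05}, y in {0, 9.789, 13.7, 22}
xmin=0, ymin=0, xmax=7.05, ymax=22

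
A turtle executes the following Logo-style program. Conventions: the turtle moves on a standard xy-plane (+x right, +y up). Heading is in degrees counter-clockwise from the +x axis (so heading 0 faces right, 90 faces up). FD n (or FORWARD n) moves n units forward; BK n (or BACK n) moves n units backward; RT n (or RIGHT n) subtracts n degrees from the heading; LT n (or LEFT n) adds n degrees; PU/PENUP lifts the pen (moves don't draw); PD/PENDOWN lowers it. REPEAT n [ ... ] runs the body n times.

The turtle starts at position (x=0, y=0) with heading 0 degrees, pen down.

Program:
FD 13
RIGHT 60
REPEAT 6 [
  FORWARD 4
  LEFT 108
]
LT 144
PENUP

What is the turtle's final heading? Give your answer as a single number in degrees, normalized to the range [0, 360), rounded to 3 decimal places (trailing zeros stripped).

Answer: 12

Derivation:
Executing turtle program step by step:
Start: pos=(0,0), heading=0, pen down
FD 13: (0,0) -> (13,0) [heading=0, draw]
RT 60: heading 0 -> 300
REPEAT 6 [
  -- iteration 1/6 --
  FD 4: (13,0) -> (15,-3.464) [heading=300, draw]
  LT 108: heading 300 -> 48
  -- iteration 2/6 --
  FD 4: (15,-3.464) -> (17.677,-0.492) [heading=48, draw]
  LT 108: heading 48 -> 156
  -- iteration 3/6 --
  FD 4: (17.677,-0.492) -> (14.022,1.135) [heading=156, draw]
  LT 108: heading 156 -> 264
  -- iteration 4/6 --
  FD 4: (14.022,1.135) -> (13.604,-2.843) [heading=264, draw]
  LT 108: heading 264 -> 12
  -- iteration 5/6 --
  FD 4: (13.604,-2.843) -> (17.517,-2.011) [heading=12, draw]
  LT 108: heading 12 -> 120
  -- iteration 6/6 --
  FD 4: (17.517,-2.011) -> (15.517,1.453) [heading=120, draw]
  LT 108: heading 120 -> 228
]
LT 144: heading 228 -> 12
PU: pen up
Final: pos=(15.517,1.453), heading=12, 7 segment(s) drawn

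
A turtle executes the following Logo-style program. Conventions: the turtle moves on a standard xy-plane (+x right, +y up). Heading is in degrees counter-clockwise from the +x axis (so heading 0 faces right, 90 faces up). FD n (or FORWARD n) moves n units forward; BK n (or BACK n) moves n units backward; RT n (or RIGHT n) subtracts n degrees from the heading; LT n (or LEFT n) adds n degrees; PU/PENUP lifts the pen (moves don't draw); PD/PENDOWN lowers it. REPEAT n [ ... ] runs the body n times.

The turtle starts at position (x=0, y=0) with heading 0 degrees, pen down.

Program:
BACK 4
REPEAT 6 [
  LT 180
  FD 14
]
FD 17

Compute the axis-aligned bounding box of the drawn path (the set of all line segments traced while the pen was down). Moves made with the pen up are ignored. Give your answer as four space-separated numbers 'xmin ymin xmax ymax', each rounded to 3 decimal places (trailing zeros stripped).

Executing turtle program step by step:
Start: pos=(0,0), heading=0, pen down
BK 4: (0,0) -> (-4,0) [heading=0, draw]
REPEAT 6 [
  -- iteration 1/6 --
  LT 180: heading 0 -> 180
  FD 14: (-4,0) -> (-18,0) [heading=180, draw]
  -- iteration 2/6 --
  LT 180: heading 180 -> 0
  FD 14: (-18,0) -> (-4,0) [heading=0, draw]
  -- iteration 3/6 --
  LT 180: heading 0 -> 180
  FD 14: (-4,0) -> (-18,0) [heading=180, draw]
  -- iteration 4/6 --
  LT 180: heading 180 -> 0
  FD 14: (-18,0) -> (-4,0) [heading=0, draw]
  -- iteration 5/6 --
  LT 180: heading 0 -> 180
  FD 14: (-4,0) -> (-18,0) [heading=180, draw]
  -- iteration 6/6 --
  LT 180: heading 180 -> 0
  FD 14: (-18,0) -> (-4,0) [heading=0, draw]
]
FD 17: (-4,0) -> (13,0) [heading=0, draw]
Final: pos=(13,0), heading=0, 8 segment(s) drawn

Segment endpoints: x in {-18, -4, 0, 13}, y in {0, 0, 0, 0, 0, 0, 0, 0}
xmin=-18, ymin=0, xmax=13, ymax=0

Answer: -18 0 13 0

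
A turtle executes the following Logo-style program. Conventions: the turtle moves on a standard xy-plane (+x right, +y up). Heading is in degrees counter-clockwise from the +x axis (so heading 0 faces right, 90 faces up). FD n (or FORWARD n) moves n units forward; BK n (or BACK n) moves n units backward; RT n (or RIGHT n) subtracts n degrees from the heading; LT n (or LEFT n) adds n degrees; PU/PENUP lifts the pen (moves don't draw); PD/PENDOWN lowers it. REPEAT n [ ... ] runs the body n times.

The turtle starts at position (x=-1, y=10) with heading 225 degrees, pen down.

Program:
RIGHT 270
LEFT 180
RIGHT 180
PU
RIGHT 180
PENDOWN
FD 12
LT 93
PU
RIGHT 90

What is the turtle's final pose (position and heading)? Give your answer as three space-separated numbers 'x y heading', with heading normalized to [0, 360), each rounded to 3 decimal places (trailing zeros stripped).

Executing turtle program step by step:
Start: pos=(-1,10), heading=225, pen down
RT 270: heading 225 -> 315
LT 180: heading 315 -> 135
RT 180: heading 135 -> 315
PU: pen up
RT 180: heading 315 -> 135
PD: pen down
FD 12: (-1,10) -> (-9.485,18.485) [heading=135, draw]
LT 93: heading 135 -> 228
PU: pen up
RT 90: heading 228 -> 138
Final: pos=(-9.485,18.485), heading=138, 1 segment(s) drawn

Answer: -9.485 18.485 138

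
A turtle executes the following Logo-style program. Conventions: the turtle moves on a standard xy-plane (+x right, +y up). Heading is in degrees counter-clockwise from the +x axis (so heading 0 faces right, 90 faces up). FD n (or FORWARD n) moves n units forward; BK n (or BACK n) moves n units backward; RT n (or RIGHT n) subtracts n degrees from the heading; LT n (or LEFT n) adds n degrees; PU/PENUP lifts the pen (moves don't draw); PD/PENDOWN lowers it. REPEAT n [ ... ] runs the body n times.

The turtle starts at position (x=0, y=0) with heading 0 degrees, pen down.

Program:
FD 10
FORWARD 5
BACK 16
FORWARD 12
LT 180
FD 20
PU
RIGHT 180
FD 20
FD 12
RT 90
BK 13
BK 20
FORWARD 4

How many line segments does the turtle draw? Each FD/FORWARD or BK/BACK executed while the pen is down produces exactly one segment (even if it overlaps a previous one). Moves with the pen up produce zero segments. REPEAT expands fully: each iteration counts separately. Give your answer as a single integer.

Answer: 5

Derivation:
Executing turtle program step by step:
Start: pos=(0,0), heading=0, pen down
FD 10: (0,0) -> (10,0) [heading=0, draw]
FD 5: (10,0) -> (15,0) [heading=0, draw]
BK 16: (15,0) -> (-1,0) [heading=0, draw]
FD 12: (-1,0) -> (11,0) [heading=0, draw]
LT 180: heading 0 -> 180
FD 20: (11,0) -> (-9,0) [heading=180, draw]
PU: pen up
RT 180: heading 180 -> 0
FD 20: (-9,0) -> (11,0) [heading=0, move]
FD 12: (11,0) -> (23,0) [heading=0, move]
RT 90: heading 0 -> 270
BK 13: (23,0) -> (23,13) [heading=270, move]
BK 20: (23,13) -> (23,33) [heading=270, move]
FD 4: (23,33) -> (23,29) [heading=270, move]
Final: pos=(23,29), heading=270, 5 segment(s) drawn
Segments drawn: 5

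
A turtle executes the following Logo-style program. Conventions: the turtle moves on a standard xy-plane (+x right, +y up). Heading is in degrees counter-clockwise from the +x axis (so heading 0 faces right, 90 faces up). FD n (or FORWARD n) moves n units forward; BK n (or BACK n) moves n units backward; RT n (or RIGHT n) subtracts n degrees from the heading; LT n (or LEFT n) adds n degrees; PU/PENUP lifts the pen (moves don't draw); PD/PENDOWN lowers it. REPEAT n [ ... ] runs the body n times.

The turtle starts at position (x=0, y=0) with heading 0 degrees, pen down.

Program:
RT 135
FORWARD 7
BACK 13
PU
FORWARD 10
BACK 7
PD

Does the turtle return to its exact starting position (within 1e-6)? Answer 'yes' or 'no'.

Answer: no

Derivation:
Executing turtle program step by step:
Start: pos=(0,0), heading=0, pen down
RT 135: heading 0 -> 225
FD 7: (0,0) -> (-4.95,-4.95) [heading=225, draw]
BK 13: (-4.95,-4.95) -> (4.243,4.243) [heading=225, draw]
PU: pen up
FD 10: (4.243,4.243) -> (-2.828,-2.828) [heading=225, move]
BK 7: (-2.828,-2.828) -> (2.121,2.121) [heading=225, move]
PD: pen down
Final: pos=(2.121,2.121), heading=225, 2 segment(s) drawn

Start position: (0, 0)
Final position: (2.121, 2.121)
Distance = 3; >= 1e-6 -> NOT closed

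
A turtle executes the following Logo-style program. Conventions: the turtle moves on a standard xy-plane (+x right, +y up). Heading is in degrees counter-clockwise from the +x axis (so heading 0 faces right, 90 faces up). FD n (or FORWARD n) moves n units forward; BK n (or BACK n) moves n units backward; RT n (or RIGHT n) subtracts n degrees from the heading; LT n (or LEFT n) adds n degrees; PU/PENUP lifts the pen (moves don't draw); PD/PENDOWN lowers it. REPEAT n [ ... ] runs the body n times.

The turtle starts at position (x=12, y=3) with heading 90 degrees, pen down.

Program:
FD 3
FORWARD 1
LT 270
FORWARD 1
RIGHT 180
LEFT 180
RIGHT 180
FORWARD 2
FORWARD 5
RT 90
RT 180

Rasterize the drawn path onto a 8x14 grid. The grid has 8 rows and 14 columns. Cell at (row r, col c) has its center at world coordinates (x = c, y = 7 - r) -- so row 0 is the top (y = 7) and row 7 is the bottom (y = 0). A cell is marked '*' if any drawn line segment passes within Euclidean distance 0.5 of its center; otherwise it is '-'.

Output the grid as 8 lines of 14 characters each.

Segment 0: (12,3) -> (12,6)
Segment 1: (12,6) -> (12,7)
Segment 2: (12,7) -> (13,7)
Segment 3: (13,7) -> (11,7)
Segment 4: (11,7) -> (6,7)

Answer: ------********
------------*-
------------*-
------------*-
------------*-
--------------
--------------
--------------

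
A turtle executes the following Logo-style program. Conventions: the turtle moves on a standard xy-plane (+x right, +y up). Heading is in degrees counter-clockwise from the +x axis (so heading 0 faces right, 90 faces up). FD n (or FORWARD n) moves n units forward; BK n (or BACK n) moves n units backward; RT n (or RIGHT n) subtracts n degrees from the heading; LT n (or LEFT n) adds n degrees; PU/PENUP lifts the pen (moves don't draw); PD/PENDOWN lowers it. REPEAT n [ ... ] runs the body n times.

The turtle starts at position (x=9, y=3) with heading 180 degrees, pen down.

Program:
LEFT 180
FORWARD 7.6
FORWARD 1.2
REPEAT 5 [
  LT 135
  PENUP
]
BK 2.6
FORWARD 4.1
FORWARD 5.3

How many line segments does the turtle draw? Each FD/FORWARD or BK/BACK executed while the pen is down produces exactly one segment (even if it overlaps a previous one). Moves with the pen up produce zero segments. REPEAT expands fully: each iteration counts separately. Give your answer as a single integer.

Answer: 2

Derivation:
Executing turtle program step by step:
Start: pos=(9,3), heading=180, pen down
LT 180: heading 180 -> 0
FD 7.6: (9,3) -> (16.6,3) [heading=0, draw]
FD 1.2: (16.6,3) -> (17.8,3) [heading=0, draw]
REPEAT 5 [
  -- iteration 1/5 --
  LT 135: heading 0 -> 135
  PU: pen up
  -- iteration 2/5 --
  LT 135: heading 135 -> 270
  PU: pen up
  -- iteration 3/5 --
  LT 135: heading 270 -> 45
  PU: pen up
  -- iteration 4/5 --
  LT 135: heading 45 -> 180
  PU: pen up
  -- iteration 5/5 --
  LT 135: heading 180 -> 315
  PU: pen up
]
BK 2.6: (17.8,3) -> (15.962,4.838) [heading=315, move]
FD 4.1: (15.962,4.838) -> (18.861,1.939) [heading=315, move]
FD 5.3: (18.861,1.939) -> (22.608,-1.808) [heading=315, move]
Final: pos=(22.608,-1.808), heading=315, 2 segment(s) drawn
Segments drawn: 2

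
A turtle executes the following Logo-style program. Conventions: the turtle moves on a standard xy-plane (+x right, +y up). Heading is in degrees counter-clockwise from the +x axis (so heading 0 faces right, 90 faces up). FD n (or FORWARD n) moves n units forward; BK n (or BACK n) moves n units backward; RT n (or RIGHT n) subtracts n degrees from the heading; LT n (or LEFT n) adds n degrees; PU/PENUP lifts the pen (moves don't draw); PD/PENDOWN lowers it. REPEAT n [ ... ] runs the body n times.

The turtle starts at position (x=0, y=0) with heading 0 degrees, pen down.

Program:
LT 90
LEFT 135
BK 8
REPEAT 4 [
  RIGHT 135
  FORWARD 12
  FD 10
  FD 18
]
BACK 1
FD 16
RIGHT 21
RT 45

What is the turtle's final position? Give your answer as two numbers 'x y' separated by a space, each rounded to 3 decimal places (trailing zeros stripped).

Answer: 32.832 56.263

Derivation:
Executing turtle program step by step:
Start: pos=(0,0), heading=0, pen down
LT 90: heading 0 -> 90
LT 135: heading 90 -> 225
BK 8: (0,0) -> (5.657,5.657) [heading=225, draw]
REPEAT 4 [
  -- iteration 1/4 --
  RT 135: heading 225 -> 90
  FD 12: (5.657,5.657) -> (5.657,17.657) [heading=90, draw]
  FD 10: (5.657,17.657) -> (5.657,27.657) [heading=90, draw]
  FD 18: (5.657,27.657) -> (5.657,45.657) [heading=90, draw]
  -- iteration 2/4 --
  RT 135: heading 90 -> 315
  FD 12: (5.657,45.657) -> (14.142,37.172) [heading=315, draw]
  FD 10: (14.142,37.172) -> (21.213,30.101) [heading=315, draw]
  FD 18: (21.213,30.101) -> (33.941,17.373) [heading=315, draw]
  -- iteration 3/4 --
  RT 135: heading 315 -> 180
  FD 12: (33.941,17.373) -> (21.941,17.373) [heading=180, draw]
  FD 10: (21.941,17.373) -> (11.941,17.373) [heading=180, draw]
  FD 18: (11.941,17.373) -> (-6.059,17.373) [heading=180, draw]
  -- iteration 4/4 --
  RT 135: heading 180 -> 45
  FD 12: (-6.059,17.373) -> (2.426,25.858) [heading=45, draw]
  FD 10: (2.426,25.858) -> (9.497,32.929) [heading=45, draw]
  FD 18: (9.497,32.929) -> (22.225,45.657) [heading=45, draw]
]
BK 1: (22.225,45.657) -> (21.518,44.95) [heading=45, draw]
FD 16: (21.518,44.95) -> (32.832,56.263) [heading=45, draw]
RT 21: heading 45 -> 24
RT 45: heading 24 -> 339
Final: pos=(32.832,56.263), heading=339, 15 segment(s) drawn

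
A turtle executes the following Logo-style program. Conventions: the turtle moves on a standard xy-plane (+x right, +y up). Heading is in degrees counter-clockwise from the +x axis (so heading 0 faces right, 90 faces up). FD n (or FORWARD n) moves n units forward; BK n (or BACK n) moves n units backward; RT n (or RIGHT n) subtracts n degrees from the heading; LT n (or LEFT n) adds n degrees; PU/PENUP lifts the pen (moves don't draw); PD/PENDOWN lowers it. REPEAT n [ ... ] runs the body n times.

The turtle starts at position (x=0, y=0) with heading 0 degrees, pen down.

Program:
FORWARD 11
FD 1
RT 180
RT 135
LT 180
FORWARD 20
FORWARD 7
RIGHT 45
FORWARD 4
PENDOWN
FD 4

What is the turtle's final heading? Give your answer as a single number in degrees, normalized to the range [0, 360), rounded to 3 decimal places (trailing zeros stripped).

Executing turtle program step by step:
Start: pos=(0,0), heading=0, pen down
FD 11: (0,0) -> (11,0) [heading=0, draw]
FD 1: (11,0) -> (12,0) [heading=0, draw]
RT 180: heading 0 -> 180
RT 135: heading 180 -> 45
LT 180: heading 45 -> 225
FD 20: (12,0) -> (-2.142,-14.142) [heading=225, draw]
FD 7: (-2.142,-14.142) -> (-7.092,-19.092) [heading=225, draw]
RT 45: heading 225 -> 180
FD 4: (-7.092,-19.092) -> (-11.092,-19.092) [heading=180, draw]
PD: pen down
FD 4: (-11.092,-19.092) -> (-15.092,-19.092) [heading=180, draw]
Final: pos=(-15.092,-19.092), heading=180, 6 segment(s) drawn

Answer: 180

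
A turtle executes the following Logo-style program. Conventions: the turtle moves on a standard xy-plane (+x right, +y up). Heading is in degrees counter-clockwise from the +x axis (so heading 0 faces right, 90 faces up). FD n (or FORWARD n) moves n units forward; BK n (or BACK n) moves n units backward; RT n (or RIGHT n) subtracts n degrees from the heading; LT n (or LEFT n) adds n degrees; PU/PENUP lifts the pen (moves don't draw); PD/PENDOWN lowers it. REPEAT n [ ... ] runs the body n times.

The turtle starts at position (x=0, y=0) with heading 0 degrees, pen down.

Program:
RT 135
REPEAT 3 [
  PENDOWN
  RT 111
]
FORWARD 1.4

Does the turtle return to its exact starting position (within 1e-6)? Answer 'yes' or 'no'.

Executing turtle program step by step:
Start: pos=(0,0), heading=0, pen down
RT 135: heading 0 -> 225
REPEAT 3 [
  -- iteration 1/3 --
  PD: pen down
  RT 111: heading 225 -> 114
  -- iteration 2/3 --
  PD: pen down
  RT 111: heading 114 -> 3
  -- iteration 3/3 --
  PD: pen down
  RT 111: heading 3 -> 252
]
FD 1.4: (0,0) -> (-0.433,-1.331) [heading=252, draw]
Final: pos=(-0.433,-1.331), heading=252, 1 segment(s) drawn

Start position: (0, 0)
Final position: (-0.433, -1.331)
Distance = 1.4; >= 1e-6 -> NOT closed

Answer: no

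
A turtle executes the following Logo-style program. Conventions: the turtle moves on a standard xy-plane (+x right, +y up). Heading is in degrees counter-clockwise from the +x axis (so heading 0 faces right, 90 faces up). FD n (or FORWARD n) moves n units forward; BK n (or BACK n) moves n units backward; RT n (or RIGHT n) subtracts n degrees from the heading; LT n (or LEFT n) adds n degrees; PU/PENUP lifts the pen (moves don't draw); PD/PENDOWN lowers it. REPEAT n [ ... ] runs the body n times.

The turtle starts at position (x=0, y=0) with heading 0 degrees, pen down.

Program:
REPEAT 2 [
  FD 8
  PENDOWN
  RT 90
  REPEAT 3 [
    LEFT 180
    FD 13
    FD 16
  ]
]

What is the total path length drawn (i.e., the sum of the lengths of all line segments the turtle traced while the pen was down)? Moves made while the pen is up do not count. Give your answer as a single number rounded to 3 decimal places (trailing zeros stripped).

Answer: 190

Derivation:
Executing turtle program step by step:
Start: pos=(0,0), heading=0, pen down
REPEAT 2 [
  -- iteration 1/2 --
  FD 8: (0,0) -> (8,0) [heading=0, draw]
  PD: pen down
  RT 90: heading 0 -> 270
  REPEAT 3 [
    -- iteration 1/3 --
    LT 180: heading 270 -> 90
    FD 13: (8,0) -> (8,13) [heading=90, draw]
    FD 16: (8,13) -> (8,29) [heading=90, draw]
    -- iteration 2/3 --
    LT 180: heading 90 -> 270
    FD 13: (8,29) -> (8,16) [heading=270, draw]
    FD 16: (8,16) -> (8,0) [heading=270, draw]
    -- iteration 3/3 --
    LT 180: heading 270 -> 90
    FD 13: (8,0) -> (8,13) [heading=90, draw]
    FD 16: (8,13) -> (8,29) [heading=90, draw]
  ]
  -- iteration 2/2 --
  FD 8: (8,29) -> (8,37) [heading=90, draw]
  PD: pen down
  RT 90: heading 90 -> 0
  REPEAT 3 [
    -- iteration 1/3 --
    LT 180: heading 0 -> 180
    FD 13: (8,37) -> (-5,37) [heading=180, draw]
    FD 16: (-5,37) -> (-21,37) [heading=180, draw]
    -- iteration 2/3 --
    LT 180: heading 180 -> 0
    FD 13: (-21,37) -> (-8,37) [heading=0, draw]
    FD 16: (-8,37) -> (8,37) [heading=0, draw]
    -- iteration 3/3 --
    LT 180: heading 0 -> 180
    FD 13: (8,37) -> (-5,37) [heading=180, draw]
    FD 16: (-5,37) -> (-21,37) [heading=180, draw]
  ]
]
Final: pos=(-21,37), heading=180, 14 segment(s) drawn

Segment lengths:
  seg 1: (0,0) -> (8,0), length = 8
  seg 2: (8,0) -> (8,13), length = 13
  seg 3: (8,13) -> (8,29), length = 16
  seg 4: (8,29) -> (8,16), length = 13
  seg 5: (8,16) -> (8,0), length = 16
  seg 6: (8,0) -> (8,13), length = 13
  seg 7: (8,13) -> (8,29), length = 16
  seg 8: (8,29) -> (8,37), length = 8
  seg 9: (8,37) -> (-5,37), length = 13
  seg 10: (-5,37) -> (-21,37), length = 16
  seg 11: (-21,37) -> (-8,37), length = 13
  seg 12: (-8,37) -> (8,37), length = 16
  seg 13: (8,37) -> (-5,37), length = 13
  seg 14: (-5,37) -> (-21,37), length = 16
Total = 190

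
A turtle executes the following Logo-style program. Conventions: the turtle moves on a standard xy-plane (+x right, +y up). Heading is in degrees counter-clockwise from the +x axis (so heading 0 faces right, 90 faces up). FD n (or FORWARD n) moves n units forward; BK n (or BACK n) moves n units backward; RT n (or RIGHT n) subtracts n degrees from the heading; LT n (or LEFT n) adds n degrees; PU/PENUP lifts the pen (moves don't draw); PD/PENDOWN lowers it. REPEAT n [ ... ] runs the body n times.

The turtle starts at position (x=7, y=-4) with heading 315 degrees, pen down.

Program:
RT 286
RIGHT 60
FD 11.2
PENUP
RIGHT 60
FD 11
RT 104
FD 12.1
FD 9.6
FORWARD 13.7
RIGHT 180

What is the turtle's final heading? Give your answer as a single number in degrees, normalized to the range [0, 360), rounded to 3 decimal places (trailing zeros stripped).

Executing turtle program step by step:
Start: pos=(7,-4), heading=315, pen down
RT 286: heading 315 -> 29
RT 60: heading 29 -> 329
FD 11.2: (7,-4) -> (16.6,-9.768) [heading=329, draw]
PU: pen up
RT 60: heading 329 -> 269
FD 11: (16.6,-9.768) -> (16.408,-20.767) [heading=269, move]
RT 104: heading 269 -> 165
FD 12.1: (16.408,-20.767) -> (4.721,-17.635) [heading=165, move]
FD 9.6: (4.721,-17.635) -> (-4.552,-15.15) [heading=165, move]
FD 13.7: (-4.552,-15.15) -> (-17.785,-11.605) [heading=165, move]
RT 180: heading 165 -> 345
Final: pos=(-17.785,-11.605), heading=345, 1 segment(s) drawn

Answer: 345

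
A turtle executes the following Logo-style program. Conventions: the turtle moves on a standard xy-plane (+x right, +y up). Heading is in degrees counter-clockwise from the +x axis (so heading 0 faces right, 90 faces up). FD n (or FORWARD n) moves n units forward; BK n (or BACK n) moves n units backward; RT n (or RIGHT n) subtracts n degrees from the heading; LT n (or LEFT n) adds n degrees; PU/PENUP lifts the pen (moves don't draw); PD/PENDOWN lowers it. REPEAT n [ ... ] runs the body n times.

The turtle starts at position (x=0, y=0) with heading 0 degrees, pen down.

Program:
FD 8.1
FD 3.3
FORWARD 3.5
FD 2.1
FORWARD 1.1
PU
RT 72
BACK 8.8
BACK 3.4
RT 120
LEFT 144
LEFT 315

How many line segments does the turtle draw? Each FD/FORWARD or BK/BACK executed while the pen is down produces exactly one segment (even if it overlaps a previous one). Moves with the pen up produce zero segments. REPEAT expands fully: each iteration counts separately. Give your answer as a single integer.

Executing turtle program step by step:
Start: pos=(0,0), heading=0, pen down
FD 8.1: (0,0) -> (8.1,0) [heading=0, draw]
FD 3.3: (8.1,0) -> (11.4,0) [heading=0, draw]
FD 3.5: (11.4,0) -> (14.9,0) [heading=0, draw]
FD 2.1: (14.9,0) -> (17,0) [heading=0, draw]
FD 1.1: (17,0) -> (18.1,0) [heading=0, draw]
PU: pen up
RT 72: heading 0 -> 288
BK 8.8: (18.1,0) -> (15.381,8.369) [heading=288, move]
BK 3.4: (15.381,8.369) -> (14.33,11.603) [heading=288, move]
RT 120: heading 288 -> 168
LT 144: heading 168 -> 312
LT 315: heading 312 -> 267
Final: pos=(14.33,11.603), heading=267, 5 segment(s) drawn
Segments drawn: 5

Answer: 5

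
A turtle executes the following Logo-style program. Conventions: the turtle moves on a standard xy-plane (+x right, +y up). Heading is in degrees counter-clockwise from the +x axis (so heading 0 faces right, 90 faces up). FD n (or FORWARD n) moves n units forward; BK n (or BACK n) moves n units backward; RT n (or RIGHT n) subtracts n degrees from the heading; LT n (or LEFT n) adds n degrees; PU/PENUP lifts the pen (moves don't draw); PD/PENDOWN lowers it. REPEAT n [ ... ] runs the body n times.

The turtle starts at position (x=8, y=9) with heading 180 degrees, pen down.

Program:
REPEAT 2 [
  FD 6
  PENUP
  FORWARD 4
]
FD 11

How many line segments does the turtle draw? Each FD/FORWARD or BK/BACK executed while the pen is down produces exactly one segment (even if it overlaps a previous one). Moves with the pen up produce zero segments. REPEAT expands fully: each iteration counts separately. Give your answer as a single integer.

Answer: 1

Derivation:
Executing turtle program step by step:
Start: pos=(8,9), heading=180, pen down
REPEAT 2 [
  -- iteration 1/2 --
  FD 6: (8,9) -> (2,9) [heading=180, draw]
  PU: pen up
  FD 4: (2,9) -> (-2,9) [heading=180, move]
  -- iteration 2/2 --
  FD 6: (-2,9) -> (-8,9) [heading=180, move]
  PU: pen up
  FD 4: (-8,9) -> (-12,9) [heading=180, move]
]
FD 11: (-12,9) -> (-23,9) [heading=180, move]
Final: pos=(-23,9), heading=180, 1 segment(s) drawn
Segments drawn: 1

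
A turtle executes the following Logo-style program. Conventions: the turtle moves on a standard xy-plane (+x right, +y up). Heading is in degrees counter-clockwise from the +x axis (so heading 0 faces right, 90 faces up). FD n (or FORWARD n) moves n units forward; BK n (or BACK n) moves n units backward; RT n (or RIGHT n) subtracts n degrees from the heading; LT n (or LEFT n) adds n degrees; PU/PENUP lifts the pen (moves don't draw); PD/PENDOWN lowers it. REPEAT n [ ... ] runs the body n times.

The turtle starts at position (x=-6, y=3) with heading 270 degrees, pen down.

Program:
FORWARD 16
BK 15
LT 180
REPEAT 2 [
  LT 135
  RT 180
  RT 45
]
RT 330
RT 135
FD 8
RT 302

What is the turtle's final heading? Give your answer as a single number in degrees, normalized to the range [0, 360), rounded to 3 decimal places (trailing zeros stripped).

Answer: 223

Derivation:
Executing turtle program step by step:
Start: pos=(-6,3), heading=270, pen down
FD 16: (-6,3) -> (-6,-13) [heading=270, draw]
BK 15: (-6,-13) -> (-6,2) [heading=270, draw]
LT 180: heading 270 -> 90
REPEAT 2 [
  -- iteration 1/2 --
  LT 135: heading 90 -> 225
  RT 180: heading 225 -> 45
  RT 45: heading 45 -> 0
  -- iteration 2/2 --
  LT 135: heading 0 -> 135
  RT 180: heading 135 -> 315
  RT 45: heading 315 -> 270
]
RT 330: heading 270 -> 300
RT 135: heading 300 -> 165
FD 8: (-6,2) -> (-13.727,4.071) [heading=165, draw]
RT 302: heading 165 -> 223
Final: pos=(-13.727,4.071), heading=223, 3 segment(s) drawn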